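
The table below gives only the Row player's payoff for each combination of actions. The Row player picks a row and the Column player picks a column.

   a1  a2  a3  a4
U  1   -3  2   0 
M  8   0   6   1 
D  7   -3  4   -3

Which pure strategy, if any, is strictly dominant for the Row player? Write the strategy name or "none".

M

M vs U: a1: 8>1, a2: 0>-3, a3: 6>2, a4: 1>0.
M vs D: a1: 8>7, a2: 0>-3, a3: 6>4, a4: 1>-3.
M strictly beats every other strategy against every opponent action, so it is strictly dominant.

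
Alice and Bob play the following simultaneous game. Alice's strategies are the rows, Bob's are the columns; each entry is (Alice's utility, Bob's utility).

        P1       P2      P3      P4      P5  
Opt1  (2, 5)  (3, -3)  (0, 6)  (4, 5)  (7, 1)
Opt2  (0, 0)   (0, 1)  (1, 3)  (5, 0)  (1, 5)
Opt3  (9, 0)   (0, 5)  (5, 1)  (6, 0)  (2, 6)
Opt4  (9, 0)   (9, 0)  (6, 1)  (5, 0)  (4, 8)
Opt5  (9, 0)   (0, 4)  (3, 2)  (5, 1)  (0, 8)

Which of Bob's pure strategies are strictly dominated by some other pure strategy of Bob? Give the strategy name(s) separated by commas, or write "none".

P1, P2, P4

P1 is strictly dominated by P3 (Opt1: 6>5, Opt2: 3>0, Opt3: 1>0, Opt4: 1>0, Opt5: 2>0).
P2 is strictly dominated by P5 (Opt1: 1>-3, Opt2: 5>1, Opt3: 6>5, Opt4: 8>0, Opt5: 8>4).
P3: no other strategy beats it everywhere (P1 at Opt1 (6>5); P2 at Opt1 (6>-3); P4 at Opt1 (6>5); P5 at Opt1 (6>1)).
P3 strictly dominates P4 — Opt1: 6>5, Opt2: 3>0, Opt3: 1>0, Opt4: 1>0, Opt5: 2>1.
P5: no other strategy beats it everywhere (P1 at Opt2 (5>0); P2 at Opt1 (1>-3); P3 at Opt2 (5>3); P4 at Opt2 (5>0)).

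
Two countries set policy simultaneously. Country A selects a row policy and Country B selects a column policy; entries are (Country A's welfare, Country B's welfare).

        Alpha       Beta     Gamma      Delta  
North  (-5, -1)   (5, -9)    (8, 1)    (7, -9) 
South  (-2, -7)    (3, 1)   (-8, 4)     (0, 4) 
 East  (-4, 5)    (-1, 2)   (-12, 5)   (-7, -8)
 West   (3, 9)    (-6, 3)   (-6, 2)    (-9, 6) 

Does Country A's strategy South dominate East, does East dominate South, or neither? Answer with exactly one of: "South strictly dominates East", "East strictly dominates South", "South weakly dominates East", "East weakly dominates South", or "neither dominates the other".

Compare South to East across each opponent action: Alpha: -2>-4, Beta: 3>-1, Gamma: -8>-12, Delta: 0>-7.
Every comparison favours South, so South strictly dominates East.

South strictly dominates East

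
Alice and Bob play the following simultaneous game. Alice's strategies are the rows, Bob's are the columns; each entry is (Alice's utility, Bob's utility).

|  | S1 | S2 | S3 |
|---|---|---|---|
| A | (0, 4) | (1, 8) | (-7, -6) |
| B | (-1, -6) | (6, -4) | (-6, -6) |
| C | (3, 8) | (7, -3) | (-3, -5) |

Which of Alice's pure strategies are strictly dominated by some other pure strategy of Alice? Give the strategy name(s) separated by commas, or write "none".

A is strictly dominated by C (S1: 3>0, S2: 7>1, S3: -3>-7).
C strictly dominates B — S1: 3>-1, S2: 7>6, S3: -3>-6.
C: no other strategy beats it everywhere (A at S1 (3>0); B at S1 (3>-1)).

A, B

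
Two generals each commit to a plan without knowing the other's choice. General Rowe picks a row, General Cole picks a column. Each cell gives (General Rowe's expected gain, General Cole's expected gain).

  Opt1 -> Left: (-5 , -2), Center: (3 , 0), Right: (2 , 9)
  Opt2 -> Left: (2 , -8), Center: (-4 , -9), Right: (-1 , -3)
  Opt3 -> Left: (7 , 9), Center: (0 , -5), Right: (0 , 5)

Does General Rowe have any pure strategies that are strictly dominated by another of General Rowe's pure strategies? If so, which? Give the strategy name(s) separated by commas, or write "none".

Nothing dominates Opt1: Opt2 at Center (3>-4); Opt3 at Center (3>0).
Opt3 strictly dominates Opt2 — Left: 7>2, Center: 0>-4, Right: 0>-1.
Nothing dominates Opt3: Opt1 at Left (7>-5); Opt2 at Left (7>2).

Opt2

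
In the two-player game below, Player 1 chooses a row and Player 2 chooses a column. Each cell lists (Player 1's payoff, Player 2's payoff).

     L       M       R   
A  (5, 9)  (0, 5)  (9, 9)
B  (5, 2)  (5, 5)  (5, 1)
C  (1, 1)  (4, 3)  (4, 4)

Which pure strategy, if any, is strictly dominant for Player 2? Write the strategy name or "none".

none

L fails to dominate M at B (2<5).
M fails to dominate L at A (5<9).
R fails to dominate L at A (9=9).
No single strategy dominates all the others.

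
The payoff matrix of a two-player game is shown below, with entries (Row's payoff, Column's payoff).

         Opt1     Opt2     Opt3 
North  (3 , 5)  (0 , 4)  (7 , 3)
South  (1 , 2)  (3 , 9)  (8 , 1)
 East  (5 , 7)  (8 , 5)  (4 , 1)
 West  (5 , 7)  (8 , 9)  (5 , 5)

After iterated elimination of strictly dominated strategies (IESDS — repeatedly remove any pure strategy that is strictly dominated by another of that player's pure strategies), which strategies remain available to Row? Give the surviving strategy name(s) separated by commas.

Column's strategy Opt3 is strictly dominated by Opt1 (North: 5>3, South: 2>1, East: 7>1, West: 7>5) and is removed.
Row's strategy North is strictly dominated by East (Opt1: 5>3, Opt2: 8>0) and is removed.
Row South is eliminated: East beats it against every remaining column (Opt1: 5>1, Opt2: 8>3).
Among the remaining strategies, none is strictly dominated by another pure strategy of the same player, so the elimination stops.
Surviving strategies — Row: {East, West}; Column: {Opt1, Opt2}.

East, West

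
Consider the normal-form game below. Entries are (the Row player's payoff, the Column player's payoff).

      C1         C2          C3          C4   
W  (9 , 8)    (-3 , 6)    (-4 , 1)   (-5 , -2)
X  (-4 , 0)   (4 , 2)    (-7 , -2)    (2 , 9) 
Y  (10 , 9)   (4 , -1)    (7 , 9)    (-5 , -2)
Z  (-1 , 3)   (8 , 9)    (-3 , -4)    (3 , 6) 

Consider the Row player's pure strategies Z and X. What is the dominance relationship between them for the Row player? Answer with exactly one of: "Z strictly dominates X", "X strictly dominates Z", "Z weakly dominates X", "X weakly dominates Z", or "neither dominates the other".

Z strictly dominates X

Z's payoffs vs X's, by the Column player's action — C1: -1>-4, C2: 8>4, C3: -3>-7, C4: 3>2.
Every comparison favours Z, so Z strictly dominates X.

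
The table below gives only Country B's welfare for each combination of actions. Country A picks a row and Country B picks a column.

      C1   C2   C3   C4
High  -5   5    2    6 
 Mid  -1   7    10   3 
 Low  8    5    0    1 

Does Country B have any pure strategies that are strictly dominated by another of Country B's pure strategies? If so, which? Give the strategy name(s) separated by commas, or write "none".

C1: no other strategy beats it everywhere (C2 at Low (8>5); C3 at Low (8>0); C4 at Low (8>1)).
Nothing dominates C2: C1 at High (5>-5); C3 at High (5>2); C4 at Mid (7>3).
C3 is not dominated — it holds its own against C1 at High (2>-5); C2 at Mid (10>7); C4 at Mid (10>3).
C4 is not dominated — it holds its own against C1 at High (6>-5); C2 at High (6>5); C3 at High (6>2).

none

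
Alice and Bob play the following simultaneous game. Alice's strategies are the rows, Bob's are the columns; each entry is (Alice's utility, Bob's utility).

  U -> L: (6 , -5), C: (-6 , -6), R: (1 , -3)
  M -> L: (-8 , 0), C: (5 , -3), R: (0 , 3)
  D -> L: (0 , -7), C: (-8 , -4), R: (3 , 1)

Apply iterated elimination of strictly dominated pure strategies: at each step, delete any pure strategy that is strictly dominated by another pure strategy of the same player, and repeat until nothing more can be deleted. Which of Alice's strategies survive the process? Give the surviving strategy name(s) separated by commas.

D

Bob's strategy L is strictly dominated by R (U: -3>-5, M: 3>0, D: 1>-7) and is removed.
For Bob, R strictly dominates C on the remaining rows (U: -3>-6, M: 3>-3, D: 1>-4); eliminate C.
Alice's strategy U is strictly dominated by D (R: 3>1) and is removed.
Row M is eliminated: D beats it against every remaining column (R: 3>0).
Among the remaining strategies, none is strictly dominated by another pure strategy of the same player, so the elimination stops.
Surviving strategies — Alice: {D}; Bob: {R}.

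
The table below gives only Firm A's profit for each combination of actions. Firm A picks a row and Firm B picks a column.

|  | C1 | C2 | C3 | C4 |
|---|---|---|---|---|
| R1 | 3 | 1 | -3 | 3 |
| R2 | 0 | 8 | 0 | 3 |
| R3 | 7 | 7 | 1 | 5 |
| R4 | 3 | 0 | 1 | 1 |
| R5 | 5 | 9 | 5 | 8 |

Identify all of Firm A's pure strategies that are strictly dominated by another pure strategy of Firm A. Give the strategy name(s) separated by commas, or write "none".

R1, R2, R4

R3 strictly dominates R1 — C1: 7>3, C2: 7>1, C3: 1>-3, C4: 5>3.
R2: dominated, since R5 does at least as well everywhere (C1: 5>0, C2: 9>8, C3: 5>0, C4: 8>3).
R3 is not dominated — it holds its own against R1 at C1 (7>3); R2 at C1 (7>0); R4 at C1 (7>3); R5 at C1 (7>5).
R4: dominated, since R5 does at least as well everywhere (C1: 5>3, C2: 9>0, C3: 5>1, C4: 8>1).
Nothing dominates R5: R1 at C1 (5>3); R2 at C1 (5>0); R3 at C2 (9>7); R4 at C1 (5>3).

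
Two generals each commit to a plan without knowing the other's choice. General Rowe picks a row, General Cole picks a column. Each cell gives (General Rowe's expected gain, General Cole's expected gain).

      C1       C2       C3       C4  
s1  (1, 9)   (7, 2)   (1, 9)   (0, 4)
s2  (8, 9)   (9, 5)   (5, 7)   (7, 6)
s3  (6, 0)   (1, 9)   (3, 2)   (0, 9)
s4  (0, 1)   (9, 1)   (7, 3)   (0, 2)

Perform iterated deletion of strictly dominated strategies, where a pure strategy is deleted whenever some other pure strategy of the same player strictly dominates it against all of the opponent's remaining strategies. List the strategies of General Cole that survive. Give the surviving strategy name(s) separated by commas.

Row s1 is eliminated: s2 beats it against every remaining column (C1: 8>1, C2: 9>7, C3: 5>1, C4: 7>0).
General Rowe's strategy s3 is strictly dominated by s2 (C1: 8>6, C2: 9>1, C3: 5>3, C4: 7>0) and is removed.
Column C2 is eliminated: C3 beats it against every remaining row (s2: 7>5, s4: 3>1).
General Cole's strategy C4 is strictly dominated by C3 (s2: 7>6, s4: 3>2) and is removed.
Among the remaining strategies, none is strictly dominated by another pure strategy of the same player, so the elimination stops.
Surviving strategies — General Rowe: {s2, s4}; General Cole: {C1, C3}.

C1, C3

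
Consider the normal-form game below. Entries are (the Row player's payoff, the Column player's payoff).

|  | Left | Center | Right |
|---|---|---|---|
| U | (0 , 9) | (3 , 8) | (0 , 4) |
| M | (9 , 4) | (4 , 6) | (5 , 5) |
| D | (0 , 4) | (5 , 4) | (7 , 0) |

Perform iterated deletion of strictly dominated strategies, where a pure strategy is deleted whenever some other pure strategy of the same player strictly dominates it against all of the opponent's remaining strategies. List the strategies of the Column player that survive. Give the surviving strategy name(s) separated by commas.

Row U is eliminated: M beats it against every remaining column (Left: 9>0, Center: 4>3, Right: 5>0).
Column Right is eliminated: Center beats it against every remaining row (M: 6>5, D: 4>0).
Among the remaining strategies, none is strictly dominated by another pure strategy of the same player, so the elimination stops.
Surviving strategies — the Row player: {M, D}; the Column player: {Left, Center}.

Left, Center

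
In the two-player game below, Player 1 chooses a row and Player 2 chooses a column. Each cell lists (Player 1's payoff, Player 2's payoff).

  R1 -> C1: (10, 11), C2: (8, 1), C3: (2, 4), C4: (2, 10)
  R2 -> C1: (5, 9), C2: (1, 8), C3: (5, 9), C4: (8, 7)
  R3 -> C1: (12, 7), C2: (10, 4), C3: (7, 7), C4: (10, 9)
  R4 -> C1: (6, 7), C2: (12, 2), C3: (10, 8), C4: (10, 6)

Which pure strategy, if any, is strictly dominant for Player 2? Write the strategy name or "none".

C1 fails to dominate C3 at R2 (9=9).
C2 fails to dominate C1 at R1 (1<11).
C3 fails to dominate C1 at R1 (4<11).
C4 fails to dominate C1 at R1 (10<11).
No single strategy dominates all the others.

none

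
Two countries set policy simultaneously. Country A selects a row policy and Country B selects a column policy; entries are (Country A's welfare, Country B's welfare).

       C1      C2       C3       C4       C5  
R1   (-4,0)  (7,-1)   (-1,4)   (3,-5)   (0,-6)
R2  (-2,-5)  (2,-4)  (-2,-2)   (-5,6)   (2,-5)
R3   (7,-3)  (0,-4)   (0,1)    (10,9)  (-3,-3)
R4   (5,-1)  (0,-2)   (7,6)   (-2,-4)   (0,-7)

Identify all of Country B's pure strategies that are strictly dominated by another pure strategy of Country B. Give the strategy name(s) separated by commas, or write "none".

C1, C2, C5

C3 strictly dominates C1 — R1: 4>0, R2: -2>-5, R3: 1>-3, R4: 6>-1.
C2 is strictly dominated by C3 (R1: 4>-1, R2: -2>-4, R3: 1>-4, R4: 6>-2).
Nothing dominates C3: C1 at R1 (4>0); C2 at R1 (4>-1); C4 at R1 (4>-5); C5 at R1 (4>-6).
C4 is not dominated — it holds its own against C1 at R2 (6>-5); C2 at R2 (6>-4); C3 at R2 (6>-2); C5 at R1 (-5>-6).
C3 strictly dominates C5 — R1: 4>-6, R2: -2>-5, R3: 1>-3, R4: 6>-7.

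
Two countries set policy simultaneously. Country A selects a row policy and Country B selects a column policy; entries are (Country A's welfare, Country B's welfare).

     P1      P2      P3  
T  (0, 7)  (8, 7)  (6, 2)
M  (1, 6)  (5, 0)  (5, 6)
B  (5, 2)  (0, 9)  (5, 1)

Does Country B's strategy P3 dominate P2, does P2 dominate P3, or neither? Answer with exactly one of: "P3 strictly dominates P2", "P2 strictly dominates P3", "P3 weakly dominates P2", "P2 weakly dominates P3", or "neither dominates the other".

P3's payoffs vs P2's, by Country A's action — T: 2<7, M: 6>0, B: 1<9.
P3 does better at M but worse at T, B; neither strategy dominates the other.

neither dominates the other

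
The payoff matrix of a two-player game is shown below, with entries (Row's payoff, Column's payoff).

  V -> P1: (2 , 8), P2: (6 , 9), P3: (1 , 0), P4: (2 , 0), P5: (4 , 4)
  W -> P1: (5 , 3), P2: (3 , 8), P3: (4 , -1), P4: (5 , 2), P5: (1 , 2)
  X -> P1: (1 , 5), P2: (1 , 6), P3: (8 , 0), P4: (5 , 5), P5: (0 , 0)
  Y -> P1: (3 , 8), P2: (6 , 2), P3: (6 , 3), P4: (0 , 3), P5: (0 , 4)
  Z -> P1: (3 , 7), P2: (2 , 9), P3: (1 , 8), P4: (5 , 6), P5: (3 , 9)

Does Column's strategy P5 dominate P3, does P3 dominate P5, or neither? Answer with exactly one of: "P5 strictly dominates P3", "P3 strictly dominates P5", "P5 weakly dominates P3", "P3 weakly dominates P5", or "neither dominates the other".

P5 weakly dominates P3

Compare P5 to P3 across each choice by Row: V: 4>0, W: 2>-1, X: 0=0, Y: 4>3, Z: 9>8.
P5 is at least as good everywhere and strictly better somewhere (tied only at X), so P5 weakly but not strictly dominates P3.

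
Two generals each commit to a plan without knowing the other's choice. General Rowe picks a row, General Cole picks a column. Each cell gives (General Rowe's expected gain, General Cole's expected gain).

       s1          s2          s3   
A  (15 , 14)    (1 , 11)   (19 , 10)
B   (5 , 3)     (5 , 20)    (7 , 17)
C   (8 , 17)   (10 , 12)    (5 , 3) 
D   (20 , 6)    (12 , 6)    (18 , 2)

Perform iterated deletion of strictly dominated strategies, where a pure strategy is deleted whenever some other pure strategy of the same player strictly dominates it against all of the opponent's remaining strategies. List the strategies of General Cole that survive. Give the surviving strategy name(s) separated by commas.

General Rowe's strategy B is strictly dominated by D (s1: 20>5, s2: 12>5, s3: 18>7) and is removed.
General Rowe's strategy C is strictly dominated by D (s1: 20>8, s2: 12>10, s3: 18>5) and is removed.
For General Cole, s1 strictly dominates s3 on the remaining rows (A: 14>10, D: 6>2); eliminate s3.
Row A is eliminated: D beats it against every remaining column (s1: 20>15, s2: 12>1).
Among the remaining strategies, none is strictly dominated by another pure strategy of the same player, so the elimination stops.
Surviving strategies — General Rowe: {D}; General Cole: {s1, s2}.

s1, s2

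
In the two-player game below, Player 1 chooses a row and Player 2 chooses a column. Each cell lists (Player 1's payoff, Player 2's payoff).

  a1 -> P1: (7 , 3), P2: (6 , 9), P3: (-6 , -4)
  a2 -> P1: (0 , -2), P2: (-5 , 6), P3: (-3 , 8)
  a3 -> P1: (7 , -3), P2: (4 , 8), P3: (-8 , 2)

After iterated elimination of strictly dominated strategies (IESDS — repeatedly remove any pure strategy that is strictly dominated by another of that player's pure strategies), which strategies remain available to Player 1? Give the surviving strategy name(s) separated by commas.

Column P1 is eliminated: P2 beats it against every remaining row (a1: 9>3, a2: 6>-2, a3: 8>-3).
For Player 1, a1 strictly dominates a3 on the remaining columns (P2: 6>4, P3: -6>-8); eliminate a3.
Among the remaining strategies, none is strictly dominated by another pure strategy of the same player, so the elimination stops.
Surviving strategies — Player 1: {a1, a2}; Player 2: {P2, P3}.

a1, a2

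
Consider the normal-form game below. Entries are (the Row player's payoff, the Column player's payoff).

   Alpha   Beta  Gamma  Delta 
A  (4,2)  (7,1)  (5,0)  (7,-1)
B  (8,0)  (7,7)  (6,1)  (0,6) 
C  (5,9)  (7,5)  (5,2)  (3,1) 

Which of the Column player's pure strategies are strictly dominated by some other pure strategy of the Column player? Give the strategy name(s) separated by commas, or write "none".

Gamma, Delta

Alpha is not dominated — it holds its own against Beta at A (2>1); Gamma at A (2>0); Delta at A (2>-1).
Beta is not dominated — it holds its own against Alpha at B (7>0); Gamma at A (1>0); Delta at A (1>-1).
Gamma: dominated, since Beta does at least as well everywhere (A: 1>0, B: 7>1, C: 5>2).
Beta strictly dominates Delta — A: 1>-1, B: 7>6, C: 5>1.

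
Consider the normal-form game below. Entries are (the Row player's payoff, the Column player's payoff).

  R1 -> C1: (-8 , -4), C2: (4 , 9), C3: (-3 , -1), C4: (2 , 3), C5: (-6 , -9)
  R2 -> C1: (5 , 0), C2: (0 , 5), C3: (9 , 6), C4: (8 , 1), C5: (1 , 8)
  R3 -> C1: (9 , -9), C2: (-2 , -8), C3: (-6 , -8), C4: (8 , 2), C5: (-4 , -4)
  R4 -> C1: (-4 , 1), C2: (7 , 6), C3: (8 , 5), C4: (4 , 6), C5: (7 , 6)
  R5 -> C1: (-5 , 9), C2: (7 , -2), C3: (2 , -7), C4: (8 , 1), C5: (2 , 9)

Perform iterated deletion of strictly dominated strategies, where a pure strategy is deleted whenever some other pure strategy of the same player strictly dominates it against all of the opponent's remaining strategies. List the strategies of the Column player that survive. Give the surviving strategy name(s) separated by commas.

C1, C2, C4, C5

For the Row player, R4 strictly dominates R1 on the remaining columns (C1: -4>-8, C2: 7>4, C3: 8>-3, C4: 4>2, C5: 7>-6); eliminate R1.
Column C3 is eliminated: C5 beats it against every remaining row (R2: 8>6, R3: -4>-8, R4: 6>5, R5: 9>-7).
Among the remaining strategies, none is strictly dominated by another pure strategy of the same player, so the elimination stops.
Surviving strategies — the Row player: {R2, R3, R4, R5}; the Column player: {C1, C2, C4, C5}.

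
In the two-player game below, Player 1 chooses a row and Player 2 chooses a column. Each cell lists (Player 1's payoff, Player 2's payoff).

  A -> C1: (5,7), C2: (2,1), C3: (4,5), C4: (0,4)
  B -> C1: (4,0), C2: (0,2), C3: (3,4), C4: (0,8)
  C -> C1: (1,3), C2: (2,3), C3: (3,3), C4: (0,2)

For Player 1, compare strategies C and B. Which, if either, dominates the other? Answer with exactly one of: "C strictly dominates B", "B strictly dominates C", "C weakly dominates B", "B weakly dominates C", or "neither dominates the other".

Compare C to B across each opponent action: C1: 1<4, C2: 2>0, C3: 3=3, C4: 0=0.
C does better at C2 but worse at C1; neither strategy dominates the other.

neither dominates the other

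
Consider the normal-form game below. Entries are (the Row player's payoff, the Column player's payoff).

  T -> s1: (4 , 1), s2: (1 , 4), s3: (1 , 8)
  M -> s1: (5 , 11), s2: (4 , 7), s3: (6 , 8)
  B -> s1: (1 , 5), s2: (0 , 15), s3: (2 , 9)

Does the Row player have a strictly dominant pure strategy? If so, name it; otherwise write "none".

M

M vs T: s1: 5>4, s2: 4>1, s3: 6>1.
M vs B: s1: 5>1, s2: 4>0, s3: 6>2.
M strictly beats every other strategy against every opponent action, so it is strictly dominant.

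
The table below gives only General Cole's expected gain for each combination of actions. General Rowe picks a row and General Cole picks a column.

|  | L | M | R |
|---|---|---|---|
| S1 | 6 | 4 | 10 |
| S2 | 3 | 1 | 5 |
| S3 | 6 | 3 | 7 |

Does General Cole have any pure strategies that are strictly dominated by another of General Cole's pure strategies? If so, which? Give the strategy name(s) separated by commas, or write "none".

L, M

L: dominated, since R does at least as well everywhere (S1: 10>6, S2: 5>3, S3: 7>6).
L strictly dominates M — S1: 6>4, S2: 3>1, S3: 6>3.
R is not dominated — it holds its own against L at S1 (10>6); M at S1 (10>4).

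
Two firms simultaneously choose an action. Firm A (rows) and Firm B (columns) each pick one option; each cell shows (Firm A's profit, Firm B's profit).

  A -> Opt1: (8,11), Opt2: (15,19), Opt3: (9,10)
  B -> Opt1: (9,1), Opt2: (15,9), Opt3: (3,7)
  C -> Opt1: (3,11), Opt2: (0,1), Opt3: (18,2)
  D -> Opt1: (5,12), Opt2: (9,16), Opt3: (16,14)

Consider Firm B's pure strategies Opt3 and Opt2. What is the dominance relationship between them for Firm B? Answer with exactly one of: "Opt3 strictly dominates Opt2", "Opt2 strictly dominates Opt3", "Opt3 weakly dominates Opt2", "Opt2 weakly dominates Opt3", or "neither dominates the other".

Opt3's payoffs vs Opt2's, by Firm A's action — A: 10<19, B: 7<9, C: 2>1, D: 14<16.
Opt3 does better at C but worse at A, B, D; neither strategy dominates the other.

neither dominates the other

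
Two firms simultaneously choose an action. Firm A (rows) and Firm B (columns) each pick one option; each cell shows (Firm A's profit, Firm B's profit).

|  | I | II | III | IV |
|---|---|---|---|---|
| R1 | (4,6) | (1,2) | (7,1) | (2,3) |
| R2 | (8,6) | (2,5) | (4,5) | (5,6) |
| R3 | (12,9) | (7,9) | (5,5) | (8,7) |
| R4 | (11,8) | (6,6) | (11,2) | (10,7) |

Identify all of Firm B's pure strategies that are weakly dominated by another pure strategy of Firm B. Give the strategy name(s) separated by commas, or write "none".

I: no other strategy beats it everywhere (II at R1 (6>2); III at R1 (6>1); IV at R1 (6>3)).
I weakly dominates II — R1: 6>2, R2: 6>5, R3: 9=9, R4: 8>6.
III is weakly dominated by I (R1: 6>1, R2: 6>5, R3: 9>5, R4: 8>2).
IV is weakly dominated by I (R1: 6>3, R2: 6=6, R3: 9>7, R4: 8>7).

II, III, IV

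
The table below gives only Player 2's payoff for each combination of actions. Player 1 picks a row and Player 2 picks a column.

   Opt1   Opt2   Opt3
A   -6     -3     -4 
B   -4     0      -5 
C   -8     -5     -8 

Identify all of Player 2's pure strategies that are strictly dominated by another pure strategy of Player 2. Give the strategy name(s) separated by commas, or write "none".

Opt1, Opt3

Opt2 strictly dominates Opt1 — A: -3>-6, B: 0>-4, C: -5>-8.
Nothing dominates Opt2: Opt1 at A (-3>-6); Opt3 at A (-3>-4).
Opt3: dominated, since Opt2 does at least as well everywhere (A: -3>-4, B: 0>-5, C: -5>-8).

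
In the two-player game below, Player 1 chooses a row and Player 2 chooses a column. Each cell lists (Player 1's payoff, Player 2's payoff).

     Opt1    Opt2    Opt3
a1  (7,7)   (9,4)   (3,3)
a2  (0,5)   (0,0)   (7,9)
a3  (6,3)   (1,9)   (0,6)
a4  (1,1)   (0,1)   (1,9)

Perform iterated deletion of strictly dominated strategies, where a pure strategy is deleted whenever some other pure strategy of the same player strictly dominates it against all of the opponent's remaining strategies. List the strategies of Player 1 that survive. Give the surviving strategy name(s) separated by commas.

a1, a2

For Player 1, a1 strictly dominates a3 on the remaining columns (Opt1: 7>6, Opt2: 9>1, Opt3: 3>0); eliminate a3.
Row a4 is eliminated: a1 beats it against every remaining column (Opt1: 7>1, Opt2: 9>0, Opt3: 3>1).
For Player 2, Opt1 strictly dominates Opt2 on the remaining rows (a1: 7>4, a2: 5>0); eliminate Opt2.
Among the remaining strategies, none is strictly dominated by another pure strategy of the same player, so the elimination stops.
Surviving strategies — Player 1: {a1, a2}; Player 2: {Opt1, Opt3}.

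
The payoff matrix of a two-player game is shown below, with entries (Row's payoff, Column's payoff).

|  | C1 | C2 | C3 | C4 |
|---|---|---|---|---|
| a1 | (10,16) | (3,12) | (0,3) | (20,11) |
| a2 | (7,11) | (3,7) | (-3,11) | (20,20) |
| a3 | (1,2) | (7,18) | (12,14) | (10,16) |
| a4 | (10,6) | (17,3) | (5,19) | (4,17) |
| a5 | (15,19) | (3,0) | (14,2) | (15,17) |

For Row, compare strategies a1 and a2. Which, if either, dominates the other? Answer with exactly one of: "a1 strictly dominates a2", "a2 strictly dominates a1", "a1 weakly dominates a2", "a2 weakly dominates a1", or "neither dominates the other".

a1 weakly dominates a2

Compare a1 to a2 across each choice by Column: C1: 10>7, C2: 3=3, C3: 0>-3, C4: 20=20.
a1 is at least as good everywhere and strictly better somewhere (tied only at C2, C4), so a1 weakly but not strictly dominates a2.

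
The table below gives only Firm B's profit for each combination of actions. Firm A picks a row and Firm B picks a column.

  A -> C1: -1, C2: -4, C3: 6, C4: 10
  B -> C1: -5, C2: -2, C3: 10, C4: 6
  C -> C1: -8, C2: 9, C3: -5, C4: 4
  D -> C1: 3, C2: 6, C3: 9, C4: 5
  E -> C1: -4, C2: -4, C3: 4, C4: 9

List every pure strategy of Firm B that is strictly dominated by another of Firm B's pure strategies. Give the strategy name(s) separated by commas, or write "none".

C1

C1 is strictly dominated by C3 (A: 6>-1, B: 10>-5, C: -5>-8, D: 9>3, E: 4>-4).
C2: no other strategy beats it everywhere (C1 at B (-2>-5); C3 at C (9>-5); C4 at C (9>4)).
C3 is not dominated — it holds its own against C1 at A (6>-1); C2 at A (6>-4); C4 at B (10>6).
Nothing dominates C4: C1 at A (10>-1); C2 at A (10>-4); C3 at A (10>6).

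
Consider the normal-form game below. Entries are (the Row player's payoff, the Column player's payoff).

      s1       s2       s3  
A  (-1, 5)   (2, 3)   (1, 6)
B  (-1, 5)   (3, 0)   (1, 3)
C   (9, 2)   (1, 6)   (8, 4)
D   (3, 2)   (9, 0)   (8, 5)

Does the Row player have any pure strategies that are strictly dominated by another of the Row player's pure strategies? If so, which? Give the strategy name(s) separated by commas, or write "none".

A, B

A: dominated, since D does at least as well everywhere (s1: 3>-1, s2: 9>2, s3: 8>1).
D strictly dominates B — s1: 3>-1, s2: 9>3, s3: 8>1.
C: no other strategy beats it everywhere (A at s1 (9>-1); B at s1 (9>-1); D at s1 (9>3)).
D is not dominated — it holds its own against A at s1 (3>-1); B at s1 (3>-1); C at s2 (9>1).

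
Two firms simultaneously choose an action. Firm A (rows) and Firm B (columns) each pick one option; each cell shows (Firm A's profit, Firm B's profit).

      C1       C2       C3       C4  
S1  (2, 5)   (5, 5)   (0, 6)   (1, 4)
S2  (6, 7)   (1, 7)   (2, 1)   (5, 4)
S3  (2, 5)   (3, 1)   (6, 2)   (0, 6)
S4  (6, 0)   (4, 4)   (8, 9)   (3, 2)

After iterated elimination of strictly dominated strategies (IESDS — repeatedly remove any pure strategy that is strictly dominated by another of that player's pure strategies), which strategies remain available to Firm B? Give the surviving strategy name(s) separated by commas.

C1, C2, C3

For Firm A, S4 strictly dominates S3 on the remaining columns (C1: 6>2, C2: 4>3, C3: 8>6, C4: 3>0); eliminate S3.
Column C4 is eliminated: C2 beats it against every remaining row (S1: 5>4, S2: 7>4, S4: 4>2).
Among the remaining strategies, none is strictly dominated by another pure strategy of the same player, so the elimination stops.
Surviving strategies — Firm A: {S1, S2, S4}; Firm B: {C1, C2, C3}.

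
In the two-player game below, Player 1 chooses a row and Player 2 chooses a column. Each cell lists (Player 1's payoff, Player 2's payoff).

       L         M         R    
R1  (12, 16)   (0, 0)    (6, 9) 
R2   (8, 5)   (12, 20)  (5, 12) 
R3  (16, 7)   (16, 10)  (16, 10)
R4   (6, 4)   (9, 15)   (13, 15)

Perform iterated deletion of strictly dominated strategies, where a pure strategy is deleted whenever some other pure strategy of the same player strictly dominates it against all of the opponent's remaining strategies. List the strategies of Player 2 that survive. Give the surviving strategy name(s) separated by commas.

For Player 1, R3 strictly dominates R1 on the remaining columns (L: 16>12, M: 16>0, R: 16>6); eliminate R1.
Row R2 is eliminated: R3 beats it against every remaining column (L: 16>8, M: 16>12, R: 16>5).
Row R4 is eliminated: R3 beats it against every remaining column (L: 16>6, M: 16>9, R: 16>13).
Player 2's strategy L is strictly dominated by M (R3: 10>7) and is removed.
Among the remaining strategies, none is strictly dominated by another pure strategy of the same player, so the elimination stops.
Surviving strategies — Player 1: {R3}; Player 2: {M, R}.

M, R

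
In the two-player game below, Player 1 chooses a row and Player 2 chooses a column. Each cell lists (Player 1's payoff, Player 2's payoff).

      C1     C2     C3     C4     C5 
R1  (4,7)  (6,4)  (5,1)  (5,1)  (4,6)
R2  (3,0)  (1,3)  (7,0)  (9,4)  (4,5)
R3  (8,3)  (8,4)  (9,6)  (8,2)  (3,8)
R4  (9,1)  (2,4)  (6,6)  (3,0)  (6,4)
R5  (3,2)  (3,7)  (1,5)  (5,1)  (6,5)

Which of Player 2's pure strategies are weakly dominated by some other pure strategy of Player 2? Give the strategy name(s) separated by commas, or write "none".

Nothing dominates C1: C2 at R1 (7>4); C3 at R1 (7>1); C4 at R1 (7>1); C5 at R1 (7>6).
Nothing dominates C2: C1 at R2 (3>0); C3 at R1 (4>1); C4 at R1 (4>1); C5 at R5 (7>5).
C3: no other strategy beats it everywhere (C1 at R3 (6>3); C2 at R3 (6>4); C4 at R3 (6>2); C5 at R4 (6>4)).
C4: dominated, since C5 does at least as well everywhere (R1: 6>1, R2: 5>4, R3: 8>2, R4: 4>0, R5: 5>1).
Nothing dominates C5: C1 at R2 (5>0); C2 at R1 (6>4); C3 at R1 (6>1); C4 at R1 (6>1).

C4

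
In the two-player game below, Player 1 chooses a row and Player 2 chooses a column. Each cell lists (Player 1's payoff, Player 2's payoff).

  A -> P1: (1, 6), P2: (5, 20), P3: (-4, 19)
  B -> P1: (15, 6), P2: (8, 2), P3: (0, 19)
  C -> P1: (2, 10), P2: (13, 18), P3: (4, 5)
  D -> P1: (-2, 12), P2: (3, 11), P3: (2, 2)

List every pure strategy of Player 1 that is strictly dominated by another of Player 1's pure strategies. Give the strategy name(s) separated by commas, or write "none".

A is strictly dominated by B (P1: 15>1, P2: 8>5, P3: 0>-4).
B: no other strategy beats it everywhere (A at P1 (15>1); C at P1 (15>2); D at P1 (15>-2)).
C is not dominated — it holds its own against A at P1 (2>1); B at P2 (13>8); D at P1 (2>-2).
D is strictly dominated by C (P1: 2>-2, P2: 13>3, P3: 4>2).

A, D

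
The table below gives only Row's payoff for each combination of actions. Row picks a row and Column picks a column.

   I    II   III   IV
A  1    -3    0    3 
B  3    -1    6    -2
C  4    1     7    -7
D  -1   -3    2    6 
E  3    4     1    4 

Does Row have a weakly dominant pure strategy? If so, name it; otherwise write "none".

A fails to dominate B at I (1<3).
B fails to dominate A at IV (-2<3).
C fails to dominate A at IV (-7<3).
D fails to dominate A at I (-1<1).
E fails to dominate B at III (1<6).
No single strategy dominates all the others.

none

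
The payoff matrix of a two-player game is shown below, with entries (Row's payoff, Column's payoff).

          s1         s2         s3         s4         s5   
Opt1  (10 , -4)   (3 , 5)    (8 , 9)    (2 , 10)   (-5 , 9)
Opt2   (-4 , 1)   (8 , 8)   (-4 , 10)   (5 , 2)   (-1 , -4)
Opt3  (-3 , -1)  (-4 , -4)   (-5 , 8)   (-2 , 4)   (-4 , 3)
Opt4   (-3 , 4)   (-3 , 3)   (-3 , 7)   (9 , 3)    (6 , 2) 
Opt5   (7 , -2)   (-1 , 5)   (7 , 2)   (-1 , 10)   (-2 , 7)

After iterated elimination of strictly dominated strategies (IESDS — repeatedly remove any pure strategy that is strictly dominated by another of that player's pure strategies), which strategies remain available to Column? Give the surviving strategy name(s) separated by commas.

s3, s4

Row Opt3 is eliminated: Opt5 beats it against every remaining column (s1: 7>-3, s2: -1>-4, s3: 7>-5, s4: -1>-2, s5: -2>-4).
For Column, s3 strictly dominates s1 on the remaining rows (Opt1: 9>-4, Opt2: 10>1, Opt4: 7>4, Opt5: 2>-2); eliminate s1.
Column's strategy s5 is strictly dominated by s4 (Opt1: 10>9, Opt2: 2>-4, Opt4: 3>2, Opt5: 10>7) and is removed.
For Row, Opt1 strictly dominates Opt5 on the remaining columns (s2: 3>-1, s3: 8>7, s4: 2>-1); eliminate Opt5.
Column's strategy s2 is strictly dominated by s3 (Opt1: 9>5, Opt2: 10>8, Opt4: 7>3) and is removed.
For Row, Opt4 strictly dominates Opt2 on the remaining columns (s3: -3>-4, s4: 9>5); eliminate Opt2.
Among the remaining strategies, none is strictly dominated by another pure strategy of the same player, so the elimination stops.
Surviving strategies — Row: {Opt1, Opt4}; Column: {s3, s4}.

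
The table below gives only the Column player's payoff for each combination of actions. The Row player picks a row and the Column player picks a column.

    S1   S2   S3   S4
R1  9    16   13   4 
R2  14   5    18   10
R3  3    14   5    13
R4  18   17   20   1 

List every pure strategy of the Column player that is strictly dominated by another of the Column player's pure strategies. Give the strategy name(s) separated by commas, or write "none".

S1

S1: dominated, since S3 does at least as well everywhere (R1: 13>9, R2: 18>14, R3: 5>3, R4: 20>18).
Nothing dominates S2: S1 at R1 (16>9); S3 at R1 (16>13); S4 at R1 (16>4).
Nothing dominates S3: S1 at R1 (13>9); S2 at R2 (18>5); S4 at R1 (13>4).
S4: no other strategy beats it everywhere (S1 at R3 (13>3); S2 at R2 (10>5); S3 at R3 (13>5)).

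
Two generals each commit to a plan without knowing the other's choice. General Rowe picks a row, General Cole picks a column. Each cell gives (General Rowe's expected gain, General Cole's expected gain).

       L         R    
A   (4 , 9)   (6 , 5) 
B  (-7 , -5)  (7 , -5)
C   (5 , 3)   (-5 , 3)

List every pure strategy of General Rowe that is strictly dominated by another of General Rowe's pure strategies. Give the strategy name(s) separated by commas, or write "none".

none

A: no other strategy beats it everywhere (B at L (4>-7); C at R (6>-5)).
Nothing dominates B: A at R (7>6); C at R (7>-5).
C: no other strategy beats it everywhere (A at L (5>4); B at L (5>-7)).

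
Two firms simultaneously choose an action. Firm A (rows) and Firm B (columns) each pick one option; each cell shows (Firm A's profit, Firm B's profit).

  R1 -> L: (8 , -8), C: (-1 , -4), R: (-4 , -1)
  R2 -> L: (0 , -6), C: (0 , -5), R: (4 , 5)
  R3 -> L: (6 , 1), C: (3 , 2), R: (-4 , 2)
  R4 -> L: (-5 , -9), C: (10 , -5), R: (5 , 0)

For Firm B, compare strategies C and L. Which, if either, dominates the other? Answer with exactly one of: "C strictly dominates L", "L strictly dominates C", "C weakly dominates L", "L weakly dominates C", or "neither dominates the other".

C strictly dominates L

C's payoffs vs L's, by Firm A's action — R1: -4>-8, R2: -5>-6, R3: 2>1, R4: -5>-9.
C gives a strictly higher payoff against every action of Firm A, so C strictly dominates L.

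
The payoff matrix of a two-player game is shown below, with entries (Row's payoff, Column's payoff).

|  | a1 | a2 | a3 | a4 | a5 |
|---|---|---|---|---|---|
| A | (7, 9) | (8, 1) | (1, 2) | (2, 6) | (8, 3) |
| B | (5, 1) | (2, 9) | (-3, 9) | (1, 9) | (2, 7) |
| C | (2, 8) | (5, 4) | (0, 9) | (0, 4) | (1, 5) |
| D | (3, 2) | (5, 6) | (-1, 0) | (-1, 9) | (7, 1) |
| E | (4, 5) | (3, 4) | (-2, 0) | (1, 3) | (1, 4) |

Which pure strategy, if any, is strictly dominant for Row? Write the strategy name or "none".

A vs B: a1: 7>5, a2: 8>2, a3: 1>-3, a4: 2>1, a5: 8>2.
A vs C: a1: 7>2, a2: 8>5, a3: 1>0, a4: 2>0, a5: 8>1.
A vs D: a1: 7>3, a2: 8>5, a3: 1>-1, a4: 2>-1, a5: 8>7.
A vs E: a1: 7>4, a2: 8>3, a3: 1>-2, a4: 2>1, a5: 8>1.
A strictly beats every other strategy against every opponent action, so it is strictly dominant.

A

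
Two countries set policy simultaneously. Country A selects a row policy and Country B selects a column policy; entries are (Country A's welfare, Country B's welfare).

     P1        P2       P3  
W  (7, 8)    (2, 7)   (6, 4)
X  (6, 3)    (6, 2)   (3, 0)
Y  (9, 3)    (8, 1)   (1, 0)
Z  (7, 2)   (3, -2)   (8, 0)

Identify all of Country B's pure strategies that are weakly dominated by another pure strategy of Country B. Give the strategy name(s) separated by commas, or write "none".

Nothing dominates P1: P2 at W (8>7); P3 at W (8>4).
P2: dominated, since P1 does at least as well everywhere (W: 8>7, X: 3>2, Y: 3>1, Z: 2>-2).
P1 weakly dominates P3 — W: 8>4, X: 3>0, Y: 3>0, Z: 2>0.

P2, P3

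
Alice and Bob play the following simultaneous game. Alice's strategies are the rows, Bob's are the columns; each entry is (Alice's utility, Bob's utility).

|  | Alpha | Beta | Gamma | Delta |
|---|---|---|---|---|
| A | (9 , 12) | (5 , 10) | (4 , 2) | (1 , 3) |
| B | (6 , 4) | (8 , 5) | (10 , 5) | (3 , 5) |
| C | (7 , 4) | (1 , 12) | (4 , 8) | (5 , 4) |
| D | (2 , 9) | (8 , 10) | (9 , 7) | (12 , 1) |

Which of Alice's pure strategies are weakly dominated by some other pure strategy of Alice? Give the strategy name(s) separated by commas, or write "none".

none

A: no other strategy beats it everywhere (B at Alpha (9>6); C at Alpha (9>7); D at Alpha (9>2)).
B: no other strategy beats it everywhere (A at Beta (8>5); C at Beta (8>1); D at Alpha (6>2)).
C: no other strategy beats it everywhere (A at Delta (5>1); B at Alpha (7>6); D at Alpha (7>2)).
D: no other strategy beats it everywhere (A at Beta (8>5); B at Delta (12>3); C at Beta (8>1)).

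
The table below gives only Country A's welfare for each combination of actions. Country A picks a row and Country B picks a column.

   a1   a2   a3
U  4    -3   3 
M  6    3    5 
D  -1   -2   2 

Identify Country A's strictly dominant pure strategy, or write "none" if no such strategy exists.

M

M vs U: a1: 6>4, a2: 3>-3, a3: 5>3.
M vs D: a1: 6>-1, a2: 3>-2, a3: 5>2.
M strictly beats every other strategy against every opponent action, so it is strictly dominant.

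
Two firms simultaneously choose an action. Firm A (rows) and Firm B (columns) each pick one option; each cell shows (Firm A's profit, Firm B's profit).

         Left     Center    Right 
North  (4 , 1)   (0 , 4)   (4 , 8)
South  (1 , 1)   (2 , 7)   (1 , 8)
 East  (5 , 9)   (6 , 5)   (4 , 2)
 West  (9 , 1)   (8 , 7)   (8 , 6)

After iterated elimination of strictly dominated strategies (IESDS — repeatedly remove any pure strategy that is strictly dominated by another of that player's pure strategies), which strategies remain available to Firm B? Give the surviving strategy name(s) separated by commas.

Firm A's strategy North is strictly dominated by West (Left: 9>4, Center: 8>0, Right: 8>4) and is removed.
Firm A's strategy South is strictly dominated by East (Left: 5>1, Center: 6>2, Right: 4>1) and is removed.
For Firm A, West strictly dominates East on the remaining columns (Left: 9>5, Center: 8>6, Right: 8>4); eliminate East.
Firm B's strategy Left is strictly dominated by Center (West: 7>1) and is removed.
Firm B's strategy Right is strictly dominated by Center (West: 7>6) and is removed.
Among the remaining strategies, none is strictly dominated by another pure strategy of the same player, so the elimination stops.
Surviving strategies — Firm A: {West}; Firm B: {Center}.

Center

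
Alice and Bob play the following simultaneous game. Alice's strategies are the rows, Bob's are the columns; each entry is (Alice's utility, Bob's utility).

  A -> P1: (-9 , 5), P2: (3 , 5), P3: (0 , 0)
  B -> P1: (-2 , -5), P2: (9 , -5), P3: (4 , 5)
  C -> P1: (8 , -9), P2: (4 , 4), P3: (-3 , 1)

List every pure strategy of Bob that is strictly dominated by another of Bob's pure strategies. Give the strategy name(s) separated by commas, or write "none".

P1 is not dominated — it holds its own against P2 at A (5=5); P3 at A (5>0).
P2: no other strategy beats it everywhere (P1 at A (5=5); P3 at A (5>0)).
P3: no other strategy beats it everywhere (P1 at B (5>-5); P2 at B (5>-5)).

none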